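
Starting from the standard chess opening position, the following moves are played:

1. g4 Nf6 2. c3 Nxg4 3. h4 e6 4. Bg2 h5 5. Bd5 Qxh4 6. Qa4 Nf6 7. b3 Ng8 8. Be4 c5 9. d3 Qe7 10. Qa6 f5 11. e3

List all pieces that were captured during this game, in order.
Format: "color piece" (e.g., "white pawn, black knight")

Tracking captures:
  Nxg4: captured white pawn
  Qxh4: captured white pawn

white pawn, white pawn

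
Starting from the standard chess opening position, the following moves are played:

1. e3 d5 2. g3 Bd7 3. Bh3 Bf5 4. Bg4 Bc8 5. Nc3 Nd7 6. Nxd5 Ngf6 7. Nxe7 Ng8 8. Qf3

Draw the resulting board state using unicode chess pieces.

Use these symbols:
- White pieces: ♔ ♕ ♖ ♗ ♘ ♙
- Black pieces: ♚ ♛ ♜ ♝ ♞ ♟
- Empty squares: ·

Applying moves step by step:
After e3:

♜ ♞ ♝ ♛ ♚ ♝ ♞ ♜
♟ ♟ ♟ ♟ ♟ ♟ ♟ ♟
· · · · · · · ·
· · · · · · · ·
· · · · · · · ·
· · · · ♙ · · ·
♙ ♙ ♙ ♙ · ♙ ♙ ♙
♖ ♘ ♗ ♕ ♔ ♗ ♘ ♖


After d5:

♜ ♞ ♝ ♛ ♚ ♝ ♞ ♜
♟ ♟ ♟ · ♟ ♟ ♟ ♟
· · · · · · · ·
· · · ♟ · · · ·
· · · · · · · ·
· · · · ♙ · · ·
♙ ♙ ♙ ♙ · ♙ ♙ ♙
♖ ♘ ♗ ♕ ♔ ♗ ♘ ♖


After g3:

♜ ♞ ♝ ♛ ♚ ♝ ♞ ♜
♟ ♟ ♟ · ♟ ♟ ♟ ♟
· · · · · · · ·
· · · ♟ · · · ·
· · · · · · · ·
· · · · ♙ · ♙ ·
♙ ♙ ♙ ♙ · ♙ · ♙
♖ ♘ ♗ ♕ ♔ ♗ ♘ ♖


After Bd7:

♜ ♞ · ♛ ♚ ♝ ♞ ♜
♟ ♟ ♟ ♝ ♟ ♟ ♟ ♟
· · · · · · · ·
· · · ♟ · · · ·
· · · · · · · ·
· · · · ♙ · ♙ ·
♙ ♙ ♙ ♙ · ♙ · ♙
♖ ♘ ♗ ♕ ♔ ♗ ♘ ♖


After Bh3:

♜ ♞ · ♛ ♚ ♝ ♞ ♜
♟ ♟ ♟ ♝ ♟ ♟ ♟ ♟
· · · · · · · ·
· · · ♟ · · · ·
· · · · · · · ·
· · · · ♙ · ♙ ♗
♙ ♙ ♙ ♙ · ♙ · ♙
♖ ♘ ♗ ♕ ♔ · ♘ ♖


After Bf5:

♜ ♞ · ♛ ♚ ♝ ♞ ♜
♟ ♟ ♟ · ♟ ♟ ♟ ♟
· · · · · · · ·
· · · ♟ · ♝ · ·
· · · · · · · ·
· · · · ♙ · ♙ ♗
♙ ♙ ♙ ♙ · ♙ · ♙
♖ ♘ ♗ ♕ ♔ · ♘ ♖


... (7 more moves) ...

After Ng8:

♜ · ♝ ♛ ♚ ♝ ♞ ♜
♟ ♟ ♟ ♞ ♘ ♟ ♟ ♟
· · · · · · · ·
· · · · · · · ·
· · · · · · ♗ ·
· · · · ♙ · ♙ ·
♙ ♙ ♙ ♙ · ♙ · ♙
♖ · ♗ ♕ ♔ · ♘ ♖


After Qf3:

♜ · ♝ ♛ ♚ ♝ ♞ ♜
♟ ♟ ♟ ♞ ♘ ♟ ♟ ♟
· · · · · · · ·
· · · · · · · ·
· · · · · · ♗ ·
· · · · ♙ ♕ ♙ ·
♙ ♙ ♙ ♙ · ♙ · ♙
♖ · ♗ · ♔ · ♘ ♖



  a b c d e f g h
  ─────────────────
8│♜ · ♝ ♛ ♚ ♝ ♞ ♜│8
7│♟ ♟ ♟ ♞ ♘ ♟ ♟ ♟│7
6│· · · · · · · ·│6
5│· · · · · · · ·│5
4│· · · · · · ♗ ·│4
3│· · · · ♙ ♕ ♙ ·│3
2│♙ ♙ ♙ ♙ · ♙ · ♙│2
1│♖ · ♗ · ♔ · ♘ ♖│1
  ─────────────────
  a b c d e f g h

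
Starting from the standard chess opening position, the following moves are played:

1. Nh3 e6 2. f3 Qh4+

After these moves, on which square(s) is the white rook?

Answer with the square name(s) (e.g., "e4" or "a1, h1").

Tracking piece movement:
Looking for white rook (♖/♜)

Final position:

  a b c d e f g h
  ─────────────────
8│♜ ♞ ♝ · ♚ ♝ ♞ ♜│8
7│♟ ♟ ♟ ♟ · ♟ ♟ ♟│7
6│· · · · ♟ · · ·│6
5│· · · · · · · ·│5
4│· · · · · · · ♛│4
3│· · · · · ♙ · ♘│3
2│♙ ♙ ♙ ♙ ♙ · ♙ ♙│2
1│♖ ♘ ♗ ♕ ♔ ♗ · ♖│1
  ─────────────────
  a b c d e f g h


a1, h1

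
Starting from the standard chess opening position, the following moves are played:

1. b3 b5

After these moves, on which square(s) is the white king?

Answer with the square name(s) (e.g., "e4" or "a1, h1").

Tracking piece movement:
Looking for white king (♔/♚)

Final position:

  a b c d e f g h
  ─────────────────
8│♜ ♞ ♝ ♛ ♚ ♝ ♞ ♜│8
7│♟ · ♟ ♟ ♟ ♟ ♟ ♟│7
6│· · · · · · · ·│6
5│· ♟ · · · · · ·│5
4│· · · · · · · ·│4
3│· ♙ · · · · · ·│3
2│♙ · ♙ ♙ ♙ ♙ ♙ ♙│2
1│♖ ♘ ♗ ♕ ♔ ♗ ♘ ♖│1
  ─────────────────
  a b c d e f g h


e1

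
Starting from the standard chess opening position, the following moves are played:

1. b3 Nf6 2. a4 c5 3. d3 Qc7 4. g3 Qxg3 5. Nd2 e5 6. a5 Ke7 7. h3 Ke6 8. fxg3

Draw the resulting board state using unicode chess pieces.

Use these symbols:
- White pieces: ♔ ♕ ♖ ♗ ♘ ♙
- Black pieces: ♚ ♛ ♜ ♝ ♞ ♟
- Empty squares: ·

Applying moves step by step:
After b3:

♜ ♞ ♝ ♛ ♚ ♝ ♞ ♜
♟ ♟ ♟ ♟ ♟ ♟ ♟ ♟
· · · · · · · ·
· · · · · · · ·
· · · · · · · ·
· ♙ · · · · · ·
♙ · ♙ ♙ ♙ ♙ ♙ ♙
♖ ♘ ♗ ♕ ♔ ♗ ♘ ♖


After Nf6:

♜ ♞ ♝ ♛ ♚ ♝ · ♜
♟ ♟ ♟ ♟ ♟ ♟ ♟ ♟
· · · · · ♞ · ·
· · · · · · · ·
· · · · · · · ·
· ♙ · · · · · ·
♙ · ♙ ♙ ♙ ♙ ♙ ♙
♖ ♘ ♗ ♕ ♔ ♗ ♘ ♖


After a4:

♜ ♞ ♝ ♛ ♚ ♝ · ♜
♟ ♟ ♟ ♟ ♟ ♟ ♟ ♟
· · · · · ♞ · ·
· · · · · · · ·
♙ · · · · · · ·
· ♙ · · · · · ·
· · ♙ ♙ ♙ ♙ ♙ ♙
♖ ♘ ♗ ♕ ♔ ♗ ♘ ♖


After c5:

♜ ♞ ♝ ♛ ♚ ♝ · ♜
♟ ♟ · ♟ ♟ ♟ ♟ ♟
· · · · · ♞ · ·
· · ♟ · · · · ·
♙ · · · · · · ·
· ♙ · · · · · ·
· · ♙ ♙ ♙ ♙ ♙ ♙
♖ ♘ ♗ ♕ ♔ ♗ ♘ ♖


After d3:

♜ ♞ ♝ ♛ ♚ ♝ · ♜
♟ ♟ · ♟ ♟ ♟ ♟ ♟
· · · · · ♞ · ·
· · ♟ · · · · ·
♙ · · · · · · ·
· ♙ · ♙ · · · ·
· · ♙ · ♙ ♙ ♙ ♙
♖ ♘ ♗ ♕ ♔ ♗ ♘ ♖


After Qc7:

♜ ♞ ♝ · ♚ ♝ · ♜
♟ ♟ ♛ ♟ ♟ ♟ ♟ ♟
· · · · · ♞ · ·
· · ♟ · · · · ·
♙ · · · · · · ·
· ♙ · ♙ · · · ·
· · ♙ · ♙ ♙ ♙ ♙
♖ ♘ ♗ ♕ ♔ ♗ ♘ ♖


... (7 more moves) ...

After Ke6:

♜ ♞ ♝ · · ♝ · ♜
♟ ♟ · ♟ · ♟ ♟ ♟
· · · · ♚ ♞ · ·
♙ · ♟ · ♟ · · ·
· · · · · · · ·
· ♙ · ♙ · · ♛ ♙
· · ♙ ♘ ♙ ♙ · ·
♖ · ♗ ♕ ♔ ♗ ♘ ♖


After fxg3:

♜ ♞ ♝ · · ♝ · ♜
♟ ♟ · ♟ · ♟ ♟ ♟
· · · · ♚ ♞ · ·
♙ · ♟ · ♟ · · ·
· · · · · · · ·
· ♙ · ♙ · · ♙ ♙
· · ♙ ♘ ♙ · · ·
♖ · ♗ ♕ ♔ ♗ ♘ ♖



  a b c d e f g h
  ─────────────────
8│♜ ♞ ♝ · · ♝ · ♜│8
7│♟ ♟ · ♟ · ♟ ♟ ♟│7
6│· · · · ♚ ♞ · ·│6
5│♙ · ♟ · ♟ · · ·│5
4│· · · · · · · ·│4
3│· ♙ · ♙ · · ♙ ♙│3
2│· · ♙ ♘ ♙ · · ·│2
1│♖ · ♗ ♕ ♔ ♗ ♘ ♖│1
  ─────────────────
  a b c d e f g h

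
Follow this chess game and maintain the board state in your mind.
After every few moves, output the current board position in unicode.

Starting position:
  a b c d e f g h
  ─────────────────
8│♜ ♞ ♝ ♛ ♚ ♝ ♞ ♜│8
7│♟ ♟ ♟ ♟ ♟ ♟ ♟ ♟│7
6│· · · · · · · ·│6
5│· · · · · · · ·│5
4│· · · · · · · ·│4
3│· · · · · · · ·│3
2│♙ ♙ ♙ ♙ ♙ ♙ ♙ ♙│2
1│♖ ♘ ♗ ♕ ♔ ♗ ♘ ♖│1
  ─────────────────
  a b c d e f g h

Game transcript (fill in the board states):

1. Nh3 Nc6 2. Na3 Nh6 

  a b c d e f g h
  ─────────────────
8│♜ · ♝ ♛ ♚ ♝ · ♜│8
7│♟ ♟ ♟ ♟ ♟ ♟ ♟ ♟│7
6│· · ♞ · · · · ♞│6
5│· · · · · · · ·│5
4│· · · · · · · ·│4
3│♘ · · · · · · ♘│3
2│♙ ♙ ♙ ♙ ♙ ♙ ♙ ♙│2
1│♖ · ♗ ♕ ♔ ♗ · ♖│1
  ─────────────────
  a b c d e f g h

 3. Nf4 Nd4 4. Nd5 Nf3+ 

  a b c d e f g h
  ─────────────────
8│♜ · ♝ ♛ ♚ ♝ · ♜│8
7│♟ ♟ ♟ ♟ ♟ ♟ ♟ ♟│7
6│· · · · · · · ♞│6
5│· · · ♘ · · · ·│5
4│· · · · · · · ·│4
3│♘ · · · · ♞ · ·│3
2│♙ ♙ ♙ ♙ ♙ ♙ ♙ ♙│2
1│♖ · ♗ ♕ ♔ ♗ · ♖│1
  ─────────────────
  a b c d e f g h

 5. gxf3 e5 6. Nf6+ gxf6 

  a b c d e f g h
  ─────────────────
8│♜ · ♝ ♛ ♚ ♝ · ♜│8
7│♟ ♟ ♟ ♟ · ♟ · ♟│7
6│· · · · · ♟ · ♞│6
5│· · · · ♟ · · ·│5
4│· · · · · · · ·│4
3│♘ · · · · ♙ · ·│3
2│♙ ♙ ♙ ♙ ♙ ♙ · ♙│2
1│♖ · ♗ ♕ ♔ ♗ · ♖│1
  ─────────────────
  a b c d e f g h

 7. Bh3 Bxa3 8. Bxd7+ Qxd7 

  a b c d e f g h
  ─────────────────
8│♜ · ♝ · ♚ · · ♜│8
7│♟ ♟ ♟ ♛ · ♟ · ♟│7
6│· · · · · ♟ · ♞│6
5│· · · · ♟ · · ·│5
4│· · · · · · · ·│4
3│♝ · · · · ♙ · ·│3
2│♙ ♙ ♙ ♙ ♙ ♙ · ♙│2
1│♖ · ♗ ♕ ♔ · · ♖│1
  ─────────────────
  a b c d e f g h

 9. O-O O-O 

  a b c d e f g h
  ─────────────────
8│♜ · ♝ · · ♜ ♚ ·│8
7│♟ ♟ ♟ ♛ · ♟ · ♟│7
6│· · · · · ♟ · ♞│6
5│· · · · ♟ · · ·│5
4│· · · · · · · ·│4
3│♝ · · · · ♙ · ·│3
2│♙ ♙ ♙ ♙ ♙ ♙ · ♙│2
1│♖ · ♗ ♕ · ♖ ♔ ·│1
  ─────────────────
  a b c d e f g h


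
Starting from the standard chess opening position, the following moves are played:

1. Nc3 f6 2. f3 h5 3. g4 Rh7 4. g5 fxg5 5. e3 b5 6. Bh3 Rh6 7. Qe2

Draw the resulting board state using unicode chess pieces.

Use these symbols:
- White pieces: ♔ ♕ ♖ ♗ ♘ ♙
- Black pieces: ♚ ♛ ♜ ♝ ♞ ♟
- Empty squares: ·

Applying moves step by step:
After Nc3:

♜ ♞ ♝ ♛ ♚ ♝ ♞ ♜
♟ ♟ ♟ ♟ ♟ ♟ ♟ ♟
· · · · · · · ·
· · · · · · · ·
· · · · · · · ·
· · ♘ · · · · ·
♙ ♙ ♙ ♙ ♙ ♙ ♙ ♙
♖ · ♗ ♕ ♔ ♗ ♘ ♖


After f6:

♜ ♞ ♝ ♛ ♚ ♝ ♞ ♜
♟ ♟ ♟ ♟ ♟ · ♟ ♟
· · · · · ♟ · ·
· · · · · · · ·
· · · · · · · ·
· · ♘ · · · · ·
♙ ♙ ♙ ♙ ♙ ♙ ♙ ♙
♖ · ♗ ♕ ♔ ♗ ♘ ♖


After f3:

♜ ♞ ♝ ♛ ♚ ♝ ♞ ♜
♟ ♟ ♟ ♟ ♟ · ♟ ♟
· · · · · ♟ · ·
· · · · · · · ·
· · · · · · · ·
· · ♘ · · ♙ · ·
♙ ♙ ♙ ♙ ♙ · ♙ ♙
♖ · ♗ ♕ ♔ ♗ ♘ ♖


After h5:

♜ ♞ ♝ ♛ ♚ ♝ ♞ ♜
♟ ♟ ♟ ♟ ♟ · ♟ ·
· · · · · ♟ · ·
· · · · · · · ♟
· · · · · · · ·
· · ♘ · · ♙ · ·
♙ ♙ ♙ ♙ ♙ · ♙ ♙
♖ · ♗ ♕ ♔ ♗ ♘ ♖


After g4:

♜ ♞ ♝ ♛ ♚ ♝ ♞ ♜
♟ ♟ ♟ ♟ ♟ · ♟ ·
· · · · · ♟ · ·
· · · · · · · ♟
· · · · · · ♙ ·
· · ♘ · · ♙ · ·
♙ ♙ ♙ ♙ ♙ · · ♙
♖ · ♗ ♕ ♔ ♗ ♘ ♖


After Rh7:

♜ ♞ ♝ ♛ ♚ ♝ ♞ ·
♟ ♟ ♟ ♟ ♟ · ♟ ♜
· · · · · ♟ · ·
· · · · · · · ♟
· · · · · · ♙ ·
· · ♘ · · ♙ · ·
♙ ♙ ♙ ♙ ♙ · · ♙
♖ · ♗ ♕ ♔ ♗ ♘ ♖


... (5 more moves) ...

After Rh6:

♜ ♞ ♝ ♛ ♚ ♝ ♞ ·
♟ · ♟ ♟ ♟ · ♟ ·
· · · · · · · ♜
· ♟ · · · · ♟ ♟
· · · · · · · ·
· · ♘ · ♙ ♙ · ♗
♙ ♙ ♙ ♙ · · · ♙
♖ · ♗ ♕ ♔ · ♘ ♖


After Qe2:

♜ ♞ ♝ ♛ ♚ ♝ ♞ ·
♟ · ♟ ♟ ♟ · ♟ ·
· · · · · · · ♜
· ♟ · · · · ♟ ♟
· · · · · · · ·
· · ♘ · ♙ ♙ · ♗
♙ ♙ ♙ ♙ ♕ · · ♙
♖ · ♗ · ♔ · ♘ ♖



  a b c d e f g h
  ─────────────────
8│♜ ♞ ♝ ♛ ♚ ♝ ♞ ·│8
7│♟ · ♟ ♟ ♟ · ♟ ·│7
6│· · · · · · · ♜│6
5│· ♟ · · · · ♟ ♟│5
4│· · · · · · · ·│4
3│· · ♘ · ♙ ♙ · ♗│3
2│♙ ♙ ♙ ♙ ♕ · · ♙│2
1│♖ · ♗ · ♔ · ♘ ♖│1
  ─────────────────
  a b c d e f g h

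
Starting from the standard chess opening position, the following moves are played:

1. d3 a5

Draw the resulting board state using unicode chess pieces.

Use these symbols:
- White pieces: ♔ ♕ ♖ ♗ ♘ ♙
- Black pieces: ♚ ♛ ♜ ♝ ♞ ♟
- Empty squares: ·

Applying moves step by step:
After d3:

♜ ♞ ♝ ♛ ♚ ♝ ♞ ♜
♟ ♟ ♟ ♟ ♟ ♟ ♟ ♟
· · · · · · · ·
· · · · · · · ·
· · · · · · · ·
· · · ♙ · · · ·
♙ ♙ ♙ · ♙ ♙ ♙ ♙
♖ ♘ ♗ ♕ ♔ ♗ ♘ ♖


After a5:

♜ ♞ ♝ ♛ ♚ ♝ ♞ ♜
· ♟ ♟ ♟ ♟ ♟ ♟ ♟
· · · · · · · ·
♟ · · · · · · ·
· · · · · · · ·
· · · ♙ · · · ·
♙ ♙ ♙ · ♙ ♙ ♙ ♙
♖ ♘ ♗ ♕ ♔ ♗ ♘ ♖



  a b c d e f g h
  ─────────────────
8│♜ ♞ ♝ ♛ ♚ ♝ ♞ ♜│8
7│· ♟ ♟ ♟ ♟ ♟ ♟ ♟│7
6│· · · · · · · ·│6
5│♟ · · · · · · ·│5
4│· · · · · · · ·│4
3│· · · ♙ · · · ·│3
2│♙ ♙ ♙ · ♙ ♙ ♙ ♙│2
1│♖ ♘ ♗ ♕ ♔ ♗ ♘ ♖│1
  ─────────────────
  a b c d e f g h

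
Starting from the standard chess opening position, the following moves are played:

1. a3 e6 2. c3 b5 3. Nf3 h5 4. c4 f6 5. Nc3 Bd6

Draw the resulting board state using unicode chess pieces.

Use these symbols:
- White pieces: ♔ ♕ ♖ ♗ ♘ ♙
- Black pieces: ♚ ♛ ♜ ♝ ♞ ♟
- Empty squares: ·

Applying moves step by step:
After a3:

♜ ♞ ♝ ♛ ♚ ♝ ♞ ♜
♟ ♟ ♟ ♟ ♟ ♟ ♟ ♟
· · · · · · · ·
· · · · · · · ·
· · · · · · · ·
♙ · · · · · · ·
· ♙ ♙ ♙ ♙ ♙ ♙ ♙
♖ ♘ ♗ ♕ ♔ ♗ ♘ ♖


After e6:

♜ ♞ ♝ ♛ ♚ ♝ ♞ ♜
♟ ♟ ♟ ♟ · ♟ ♟ ♟
· · · · ♟ · · ·
· · · · · · · ·
· · · · · · · ·
♙ · · · · · · ·
· ♙ ♙ ♙ ♙ ♙ ♙ ♙
♖ ♘ ♗ ♕ ♔ ♗ ♘ ♖


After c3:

♜ ♞ ♝ ♛ ♚ ♝ ♞ ♜
♟ ♟ ♟ ♟ · ♟ ♟ ♟
· · · · ♟ · · ·
· · · · · · · ·
· · · · · · · ·
♙ · ♙ · · · · ·
· ♙ · ♙ ♙ ♙ ♙ ♙
♖ ♘ ♗ ♕ ♔ ♗ ♘ ♖


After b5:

♜ ♞ ♝ ♛ ♚ ♝ ♞ ♜
♟ · ♟ ♟ · ♟ ♟ ♟
· · · · ♟ · · ·
· ♟ · · · · · ·
· · · · · · · ·
♙ · ♙ · · · · ·
· ♙ · ♙ ♙ ♙ ♙ ♙
♖ ♘ ♗ ♕ ♔ ♗ ♘ ♖


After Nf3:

♜ ♞ ♝ ♛ ♚ ♝ ♞ ♜
♟ · ♟ ♟ · ♟ ♟ ♟
· · · · ♟ · · ·
· ♟ · · · · · ·
· · · · · · · ·
♙ · ♙ · · ♘ · ·
· ♙ · ♙ ♙ ♙ ♙ ♙
♖ ♘ ♗ ♕ ♔ ♗ · ♖


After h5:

♜ ♞ ♝ ♛ ♚ ♝ ♞ ♜
♟ · ♟ ♟ · ♟ ♟ ·
· · · · ♟ · · ·
· ♟ · · · · · ♟
· · · · · · · ·
♙ · ♙ · · ♘ · ·
· ♙ · ♙ ♙ ♙ ♙ ♙
♖ ♘ ♗ ♕ ♔ ♗ · ♖


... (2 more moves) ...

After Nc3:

♜ ♞ ♝ ♛ ♚ ♝ ♞ ♜
♟ · ♟ ♟ · · ♟ ·
· · · · ♟ ♟ · ·
· ♟ · · · · · ♟
· · ♙ · · · · ·
♙ · ♘ · · ♘ · ·
· ♙ · ♙ ♙ ♙ ♙ ♙
♖ · ♗ ♕ ♔ ♗ · ♖


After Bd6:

♜ ♞ ♝ ♛ ♚ · ♞ ♜
♟ · ♟ ♟ · · ♟ ·
· · · ♝ ♟ ♟ · ·
· ♟ · · · · · ♟
· · ♙ · · · · ·
♙ · ♘ · · ♘ · ·
· ♙ · ♙ ♙ ♙ ♙ ♙
♖ · ♗ ♕ ♔ ♗ · ♖



  a b c d e f g h
  ─────────────────
8│♜ ♞ ♝ ♛ ♚ · ♞ ♜│8
7│♟ · ♟ ♟ · · ♟ ·│7
6│· · · ♝ ♟ ♟ · ·│6
5│· ♟ · · · · · ♟│5
4│· · ♙ · · · · ·│4
3│♙ · ♘ · · ♘ · ·│3
2│· ♙ · ♙ ♙ ♙ ♙ ♙│2
1│♖ · ♗ ♕ ♔ ♗ · ♖│1
  ─────────────────
  a b c d e f g h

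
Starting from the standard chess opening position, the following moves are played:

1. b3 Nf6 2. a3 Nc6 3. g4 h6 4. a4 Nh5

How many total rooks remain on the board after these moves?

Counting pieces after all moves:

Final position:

  a b c d e f g h
  ─────────────────
8│♜ · ♝ ♛ ♚ ♝ · ♜│8
7│♟ ♟ ♟ ♟ ♟ ♟ ♟ ·│7
6│· · ♞ · · · · ♟│6
5│· · · · · · · ♞│5
4│♙ · · · · · ♙ ·│4
3│· ♙ · · · · · ·│3
2│· · ♙ ♙ ♙ ♙ · ♙│2
1│♖ ♘ ♗ ♕ ♔ ♗ ♘ ♖│1
  ─────────────────
  a b c d e f g h


4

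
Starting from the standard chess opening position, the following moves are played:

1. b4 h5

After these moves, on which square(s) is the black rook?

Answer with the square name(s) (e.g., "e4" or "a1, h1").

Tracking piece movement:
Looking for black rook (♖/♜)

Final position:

  a b c d e f g h
  ─────────────────
8│♜ ♞ ♝ ♛ ♚ ♝ ♞ ♜│8
7│♟ ♟ ♟ ♟ ♟ ♟ ♟ ·│7
6│· · · · · · · ·│6
5│· · · · · · · ♟│5
4│· ♙ · · · · · ·│4
3│· · · · · · · ·│3
2│♙ · ♙ ♙ ♙ ♙ ♙ ♙│2
1│♖ ♘ ♗ ♕ ♔ ♗ ♘ ♖│1
  ─────────────────
  a b c d e f g h


a8, h8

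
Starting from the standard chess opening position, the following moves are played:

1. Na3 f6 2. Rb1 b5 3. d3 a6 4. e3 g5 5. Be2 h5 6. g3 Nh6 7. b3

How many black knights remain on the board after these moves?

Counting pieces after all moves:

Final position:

  a b c d e f g h
  ─────────────────
8│♜ ♞ ♝ ♛ ♚ ♝ · ♜│8
7│· · ♟ ♟ ♟ · · ·│7
6│♟ · · · · ♟ · ♞│6
5│· ♟ · · · · ♟ ♟│5
4│· · · · · · · ·│4
3│♘ ♙ · ♙ ♙ · ♙ ·│3
2│♙ · ♙ · ♗ ♙ · ♙│2
1│· ♖ ♗ ♕ ♔ · ♘ ♖│1
  ─────────────────
  a b c d e f g h


2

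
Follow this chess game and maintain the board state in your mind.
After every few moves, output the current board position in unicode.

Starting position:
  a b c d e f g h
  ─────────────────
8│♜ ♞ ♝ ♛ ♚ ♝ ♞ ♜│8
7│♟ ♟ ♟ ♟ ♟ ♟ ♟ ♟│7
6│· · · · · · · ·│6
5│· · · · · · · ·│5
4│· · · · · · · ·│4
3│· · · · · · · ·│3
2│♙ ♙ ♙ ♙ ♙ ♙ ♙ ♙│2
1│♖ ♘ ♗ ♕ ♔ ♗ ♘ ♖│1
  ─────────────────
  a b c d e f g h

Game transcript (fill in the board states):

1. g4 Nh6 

  a b c d e f g h
  ─────────────────
8│♜ ♞ ♝ ♛ ♚ ♝ · ♜│8
7│♟ ♟ ♟ ♟ ♟ ♟ ♟ ♟│7
6│· · · · · · · ♞│6
5│· · · · · · · ·│5
4│· · · · · · ♙ ·│4
3│· · · · · · · ·│3
2│♙ ♙ ♙ ♙ ♙ ♙ · ♙│2
1│♖ ♘ ♗ ♕ ♔ ♗ ♘ ♖│1
  ─────────────────
  a b c d e f g h

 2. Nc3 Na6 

  a b c d e f g h
  ─────────────────
8│♜ · ♝ ♛ ♚ ♝ · ♜│8
7│♟ ♟ ♟ ♟ ♟ ♟ ♟ ♟│7
6│♞ · · · · · · ♞│6
5│· · · · · · · ·│5
4│· · · · · · ♙ ·│4
3│· · ♘ · · · · ·│3
2│♙ ♙ ♙ ♙ ♙ ♙ · ♙│2
1│♖ · ♗ ♕ ♔ ♗ ♘ ♖│1
  ─────────────────
  a b c d e f g h

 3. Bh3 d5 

  a b c d e f g h
  ─────────────────
8│♜ · ♝ ♛ ♚ ♝ · ♜│8
7│♟ ♟ ♟ · ♟ ♟ ♟ ♟│7
6│♞ · · · · · · ♞│6
5│· · · ♟ · · · ·│5
4│· · · · · · ♙ ·│4
3│· · ♘ · · · · ♗│3
2│♙ ♙ ♙ ♙ ♙ ♙ · ♙│2
1│♖ · ♗ ♕ ♔ · ♘ ♖│1
  ─────────────────
  a b c d e f g h

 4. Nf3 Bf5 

  a b c d e f g h
  ─────────────────
8│♜ · · ♛ ♚ ♝ · ♜│8
7│♟ ♟ ♟ · ♟ ♟ ♟ ♟│7
6│♞ · · · · · · ♞│6
5│· · · ♟ · ♝ · ·│5
4│· · · · · · ♙ ·│4
3│· · ♘ · · ♘ · ♗│3
2│♙ ♙ ♙ ♙ ♙ ♙ · ♙│2
1│♖ · ♗ ♕ ♔ · · ♖│1
  ─────────────────
  a b c d e f g h

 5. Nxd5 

  a b c d e f g h
  ─────────────────
8│♜ · · ♛ ♚ ♝ · ♜│8
7│♟ ♟ ♟ · ♟ ♟ ♟ ♟│7
6│♞ · · · · · · ♞│6
5│· · · ♘ · ♝ · ·│5
4│· · · · · · ♙ ·│4
3│· · · · · ♘ · ♗│3
2│♙ ♙ ♙ ♙ ♙ ♙ · ♙│2
1│♖ · ♗ ♕ ♔ · · ♖│1
  ─────────────────
  a b c d e f g h


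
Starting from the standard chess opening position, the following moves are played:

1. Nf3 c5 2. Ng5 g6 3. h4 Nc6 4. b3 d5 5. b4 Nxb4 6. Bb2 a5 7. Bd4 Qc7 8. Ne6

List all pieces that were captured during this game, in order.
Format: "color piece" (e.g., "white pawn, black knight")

Tracking captures:
  Nxb4: captured white pawn

white pawn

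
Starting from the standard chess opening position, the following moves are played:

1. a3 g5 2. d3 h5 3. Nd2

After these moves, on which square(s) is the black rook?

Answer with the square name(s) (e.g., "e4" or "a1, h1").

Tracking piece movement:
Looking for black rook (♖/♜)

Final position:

  a b c d e f g h
  ─────────────────
8│♜ ♞ ♝ ♛ ♚ ♝ ♞ ♜│8
7│♟ ♟ ♟ ♟ ♟ ♟ · ·│7
6│· · · · · · · ·│6
5│· · · · · · ♟ ♟│5
4│· · · · · · · ·│4
3│♙ · · ♙ · · · ·│3
2│· ♙ ♙ ♘ ♙ ♙ ♙ ♙│2
1│♖ · ♗ ♕ ♔ ♗ ♘ ♖│1
  ─────────────────
  a b c d e f g h


a8, h8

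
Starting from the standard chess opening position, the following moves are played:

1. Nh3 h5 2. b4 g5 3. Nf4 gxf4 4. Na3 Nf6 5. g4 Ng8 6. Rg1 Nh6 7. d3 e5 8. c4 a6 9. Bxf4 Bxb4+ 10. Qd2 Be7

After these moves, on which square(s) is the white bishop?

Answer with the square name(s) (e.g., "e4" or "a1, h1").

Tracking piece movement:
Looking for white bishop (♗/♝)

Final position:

  a b c d e f g h
  ─────────────────
8│♜ ♞ ♝ ♛ ♚ · · ♜│8
7│· ♟ ♟ ♟ ♝ ♟ · ·│7
6│♟ · · · · · · ♞│6
5│· · · · ♟ · · ♟│5
4│· · ♙ · · ♗ ♙ ·│4
3│♘ · · ♙ · · · ·│3
2│♙ · · ♕ ♙ ♙ · ♙│2
1│♖ · · · ♔ ♗ ♖ ·│1
  ─────────────────
  a b c d e f g h


f1, f4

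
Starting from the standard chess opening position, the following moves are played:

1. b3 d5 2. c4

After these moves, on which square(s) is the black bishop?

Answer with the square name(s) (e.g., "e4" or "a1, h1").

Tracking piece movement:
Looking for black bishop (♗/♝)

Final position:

  a b c d e f g h
  ─────────────────
8│♜ ♞ ♝ ♛ ♚ ♝ ♞ ♜│8
7│♟ ♟ ♟ · ♟ ♟ ♟ ♟│7
6│· · · · · · · ·│6
5│· · · ♟ · · · ·│5
4│· · ♙ · · · · ·│4
3│· ♙ · · · · · ·│3
2│♙ · · ♙ ♙ ♙ ♙ ♙│2
1│♖ ♘ ♗ ♕ ♔ ♗ ♘ ♖│1
  ─────────────────
  a b c d e f g h


c8, f8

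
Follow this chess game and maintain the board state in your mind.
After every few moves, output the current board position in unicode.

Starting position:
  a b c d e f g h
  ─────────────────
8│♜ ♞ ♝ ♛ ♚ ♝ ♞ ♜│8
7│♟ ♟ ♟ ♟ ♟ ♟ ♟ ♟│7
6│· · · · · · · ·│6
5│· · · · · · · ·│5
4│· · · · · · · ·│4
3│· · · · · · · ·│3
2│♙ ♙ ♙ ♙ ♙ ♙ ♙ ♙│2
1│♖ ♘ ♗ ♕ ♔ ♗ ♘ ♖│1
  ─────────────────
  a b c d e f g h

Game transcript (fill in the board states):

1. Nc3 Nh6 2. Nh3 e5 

  a b c d e f g h
  ─────────────────
8│♜ ♞ ♝ ♛ ♚ ♝ · ♜│8
7│♟ ♟ ♟ ♟ · ♟ ♟ ♟│7
6│· · · · · · · ♞│6
5│· · · · ♟ · · ·│5
4│· · · · · · · ·│4
3│· · ♘ · · · · ♘│3
2│♙ ♙ ♙ ♙ ♙ ♙ ♙ ♙│2
1│♖ · ♗ ♕ ♔ ♗ · ♖│1
  ─────────────────
  a b c d e f g h

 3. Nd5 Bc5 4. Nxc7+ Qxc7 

  a b c d e f g h
  ─────────────────
8│♜ ♞ ♝ · ♚ · · ♜│8
7│♟ ♟ ♛ ♟ · ♟ ♟ ♟│7
6│· · · · · · · ♞│6
5│· · ♝ · ♟ · · ·│5
4│· · · · · · · ·│4
3│· · · · · · · ♘│3
2│♙ ♙ ♙ ♙ ♙ ♙ ♙ ♙│2
1│♖ · ♗ ♕ ♔ ♗ · ♖│1
  ─────────────────
  a b c d e f g h

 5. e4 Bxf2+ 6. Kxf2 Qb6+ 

  a b c d e f g h
  ─────────────────
8│♜ ♞ ♝ · ♚ · · ♜│8
7│♟ ♟ · ♟ · ♟ ♟ ♟│7
6│· ♛ · · · · · ♞│6
5│· · · · ♟ · · ·│5
4│· · · · ♙ · · ·│4
3│· · · · · · · ♘│3
2│♙ ♙ ♙ ♙ · ♔ ♙ ♙│2
1│♖ · ♗ ♕ · ♗ · ♖│1
  ─────────────────
  a b c d e f g h

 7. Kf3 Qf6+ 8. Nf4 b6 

  a b c d e f g h
  ─────────────────
8│♜ ♞ ♝ · ♚ · · ♜│8
7│♟ · · ♟ · ♟ ♟ ♟│7
6│· ♟ · · · ♛ · ♞│6
5│· · · · ♟ · · ·│5
4│· · · · ♙ ♘ · ·│4
3│· · · · · ♔ · ·│3
2│♙ ♙ ♙ ♙ · · ♙ ♙│2
1│♖ · ♗ ♕ · ♗ · ♖│1
  ─────────────────
  a b c d e f g h

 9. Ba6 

  a b c d e f g h
  ─────────────────
8│♜ ♞ ♝ · ♚ · · ♜│8
7│♟ · · ♟ · ♟ ♟ ♟│7
6│♗ ♟ · · · ♛ · ♞│6
5│· · · · ♟ · · ·│5
4│· · · · ♙ ♘ · ·│4
3│· · · · · ♔ · ·│3
2│♙ ♙ ♙ ♙ · · ♙ ♙│2
1│♖ · ♗ ♕ · · · ♖│1
  ─────────────────
  a b c d e f g h


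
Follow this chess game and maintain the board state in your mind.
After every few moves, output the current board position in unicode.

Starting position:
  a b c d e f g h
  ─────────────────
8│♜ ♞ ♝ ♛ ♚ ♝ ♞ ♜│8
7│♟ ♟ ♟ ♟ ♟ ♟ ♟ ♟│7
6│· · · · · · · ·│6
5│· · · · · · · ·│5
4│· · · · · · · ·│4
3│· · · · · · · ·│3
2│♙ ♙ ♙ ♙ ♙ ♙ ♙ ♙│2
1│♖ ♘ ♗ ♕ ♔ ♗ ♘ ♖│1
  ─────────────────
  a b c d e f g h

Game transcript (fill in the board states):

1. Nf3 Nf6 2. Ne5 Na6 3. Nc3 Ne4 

  a b c d e f g h
  ─────────────────
8│♜ · ♝ ♛ ♚ ♝ · ♜│8
7│♟ ♟ ♟ ♟ ♟ ♟ ♟ ♟│7
6│♞ · · · · · · ·│6
5│· · · · ♘ · · ·│5
4│· · · · ♞ · · ·│4
3│· · ♘ · · · · ·│3
2│♙ ♙ ♙ ♙ ♙ ♙ ♙ ♙│2
1│♖ · ♗ ♕ ♔ ♗ · ♖│1
  ─────────────────
  a b c d e f g h

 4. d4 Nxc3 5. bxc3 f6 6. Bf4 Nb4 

  a b c d e f g h
  ─────────────────
8│♜ · ♝ ♛ ♚ ♝ · ♜│8
7│♟ ♟ ♟ ♟ ♟ · ♟ ♟│7
6│· · · · · ♟ · ·│6
5│· · · · ♘ · · ·│5
4│· ♞ · ♙ · ♗ · ·│4
3│· · ♙ · · · · ·│3
2│♙ · ♙ · ♙ ♙ ♙ ♙│2
1│♖ · · ♕ ♔ ♗ · ♖│1
  ─────────────────
  a b c d e f g h

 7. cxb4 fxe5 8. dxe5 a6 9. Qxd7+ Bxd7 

  a b c d e f g h
  ─────────────────
8│♜ · · ♛ ♚ ♝ · ♜│8
7│· ♟ ♟ ♝ ♟ · ♟ ♟│7
6│♟ · · · · · · ·│6
5│· · · · ♙ · · ·│5
4│· ♙ · · · ♗ · ·│4
3│· · · · · · · ·│3
2│♙ · ♙ · ♙ ♙ ♙ ♙│2
1│♖ · · · ♔ ♗ · ♖│1
  ─────────────────
  a b c d e f g h

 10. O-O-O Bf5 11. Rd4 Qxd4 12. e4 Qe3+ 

  a b c d e f g h
  ─────────────────
8│♜ · · · ♚ ♝ · ♜│8
7│· ♟ ♟ · ♟ · ♟ ♟│7
6│♟ · · · · · · ·│6
5│· · · · ♙ ♝ · ·│5
4│· ♙ · · ♙ ♗ · ·│4
3│· · · · ♛ · · ·│3
2│♙ · ♙ · · ♙ ♙ ♙│2
1│· · ♔ · · ♗ · ♖│1
  ─────────────────
  a b c d e f g h

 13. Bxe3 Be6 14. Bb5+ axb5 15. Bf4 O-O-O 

  a b c d e f g h
  ─────────────────
8│· · ♚ ♜ · ♝ · ♜│8
7│· ♟ ♟ · ♟ · ♟ ♟│7
6│· · · · ♝ · · ·│6
5│· ♟ · · ♙ · · ·│5
4│· ♙ · · ♙ ♗ · ·│4
3│· · · · · · · ·│3
2│♙ · ♙ · · ♙ ♙ ♙│2
1│· · ♔ · · · · ♖│1
  ─────────────────
  a b c d e f g h



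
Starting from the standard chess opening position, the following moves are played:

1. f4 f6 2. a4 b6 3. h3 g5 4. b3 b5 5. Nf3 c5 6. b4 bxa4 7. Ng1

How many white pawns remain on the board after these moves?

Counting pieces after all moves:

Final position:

  a b c d e f g h
  ─────────────────
8│♜ ♞ ♝ ♛ ♚ ♝ ♞ ♜│8
7│♟ · · ♟ ♟ · · ♟│7
6│· · · · · ♟ · ·│6
5│· · ♟ · · · ♟ ·│5
4│♟ ♙ · · · ♙ · ·│4
3│· · · · · · · ♙│3
2│· · ♙ ♙ ♙ · ♙ ·│2
1│♖ ♘ ♗ ♕ ♔ ♗ ♘ ♖│1
  ─────────────────
  a b c d e f g h


7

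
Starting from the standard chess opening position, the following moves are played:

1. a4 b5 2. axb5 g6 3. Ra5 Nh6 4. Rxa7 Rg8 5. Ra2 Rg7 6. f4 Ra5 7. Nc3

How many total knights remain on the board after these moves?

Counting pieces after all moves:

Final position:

  a b c d e f g h
  ─────────────────
8│· ♞ ♝ ♛ ♚ ♝ · ·│8
7│· · ♟ ♟ ♟ ♟ ♜ ♟│7
6│· · · · · · ♟ ♞│6
5│♜ ♙ · · · · · ·│5
4│· · · · · ♙ · ·│4
3│· · ♘ · · · · ·│3
2│♖ ♙ ♙ ♙ ♙ · ♙ ♙│2
1│· · ♗ ♕ ♔ ♗ ♘ ♖│1
  ─────────────────
  a b c d e f g h


4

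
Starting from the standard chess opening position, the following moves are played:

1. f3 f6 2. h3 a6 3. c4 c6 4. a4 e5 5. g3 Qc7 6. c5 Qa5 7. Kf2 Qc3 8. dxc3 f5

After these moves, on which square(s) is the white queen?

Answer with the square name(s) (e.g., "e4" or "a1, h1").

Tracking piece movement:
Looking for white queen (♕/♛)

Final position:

  a b c d e f g h
  ─────────────────
8│♜ ♞ ♝ · ♚ ♝ ♞ ♜│8
7│· ♟ · ♟ · · ♟ ♟│7
6│♟ · ♟ · · · · ·│6
5│· · ♙ · ♟ ♟ · ·│5
4│♙ · · · · · · ·│4
3│· · ♙ · · ♙ ♙ ♙│3
2│· ♙ · · ♙ ♔ · ·│2
1│♖ ♘ ♗ ♕ · ♗ ♘ ♖│1
  ─────────────────
  a b c d e f g h


d1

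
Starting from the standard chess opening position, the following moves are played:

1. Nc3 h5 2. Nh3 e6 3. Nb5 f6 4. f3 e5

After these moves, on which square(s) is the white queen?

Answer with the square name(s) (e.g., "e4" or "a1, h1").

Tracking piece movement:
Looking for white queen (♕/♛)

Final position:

  a b c d e f g h
  ─────────────────
8│♜ ♞ ♝ ♛ ♚ ♝ ♞ ♜│8
7│♟ ♟ ♟ ♟ · · ♟ ·│7
6│· · · · · ♟ · ·│6
5│· ♘ · · ♟ · · ♟│5
4│· · · · · · · ·│4
3│· · · · · ♙ · ♘│3
2│♙ ♙ ♙ ♙ ♙ · ♙ ♙│2
1│♖ · ♗ ♕ ♔ ♗ · ♖│1
  ─────────────────
  a b c d e f g h


d1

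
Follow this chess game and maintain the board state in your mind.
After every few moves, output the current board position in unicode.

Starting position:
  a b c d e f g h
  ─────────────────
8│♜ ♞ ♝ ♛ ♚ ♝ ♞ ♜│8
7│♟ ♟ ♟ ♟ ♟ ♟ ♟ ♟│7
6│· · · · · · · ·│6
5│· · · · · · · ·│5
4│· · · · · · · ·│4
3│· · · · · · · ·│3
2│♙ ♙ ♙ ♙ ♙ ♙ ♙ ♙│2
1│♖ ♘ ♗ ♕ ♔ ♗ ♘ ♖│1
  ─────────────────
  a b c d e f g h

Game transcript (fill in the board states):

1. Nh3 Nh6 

  a b c d e f g h
  ─────────────────
8│♜ ♞ ♝ ♛ ♚ ♝ · ♜│8
7│♟ ♟ ♟ ♟ ♟ ♟ ♟ ♟│7
6│· · · · · · · ♞│6
5│· · · · · · · ·│5
4│· · · · · · · ·│4
3│· · · · · · · ♘│3
2│♙ ♙ ♙ ♙ ♙ ♙ ♙ ♙│2
1│♖ ♘ ♗ ♕ ♔ ♗ · ♖│1
  ─────────────────
  a b c d e f g h

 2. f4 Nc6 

  a b c d e f g h
  ─────────────────
8│♜ · ♝ ♛ ♚ ♝ · ♜│8
7│♟ ♟ ♟ ♟ ♟ ♟ ♟ ♟│7
6│· · ♞ · · · · ♞│6
5│· · · · · · · ·│5
4│· · · · · ♙ · ·│4
3│· · · · · · · ♘│3
2│♙ ♙ ♙ ♙ ♙ · ♙ ♙│2
1│♖ ♘ ♗ ♕ ♔ ♗ · ♖│1
  ─────────────────
  a b c d e f g h

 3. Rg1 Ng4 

  a b c d e f g h
  ─────────────────
8│♜ · ♝ ♛ ♚ ♝ · ♜│8
7│♟ ♟ ♟ ♟ ♟ ♟ ♟ ♟│7
6│· · ♞ · · · · ·│6
5│· · · · · · · ·│5
4│· · · · · ♙ ♞ ·│4
3│· · · · · · · ♘│3
2│♙ ♙ ♙ ♙ ♙ · ♙ ♙│2
1│♖ ♘ ♗ ♕ ♔ ♗ ♖ ·│1
  ─────────────────
  a b c d e f g h

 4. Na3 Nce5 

  a b c d e f g h
  ─────────────────
8│♜ · ♝ ♛ ♚ ♝ · ♜│8
7│♟ ♟ ♟ ♟ ♟ ♟ ♟ ♟│7
6│· · · · · · · ·│6
5│· · · · ♞ · · ·│5
4│· · · · · ♙ ♞ ·│4
3│♘ · · · · · · ♘│3
2│♙ ♙ ♙ ♙ ♙ · ♙ ♙│2
1│♖ · ♗ ♕ ♔ ♗ ♖ ·│1
  ─────────────────
  a b c d e f g h

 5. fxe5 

  a b c d e f g h
  ─────────────────
8│♜ · ♝ ♛ ♚ ♝ · ♜│8
7│♟ ♟ ♟ ♟ ♟ ♟ ♟ ♟│7
6│· · · · · · · ·│6
5│· · · · ♙ · · ·│5
4│· · · · · · ♞ ·│4
3│♘ · · · · · · ♘│3
2│♙ ♙ ♙ ♙ ♙ · ♙ ♙│2
1│♖ · ♗ ♕ ♔ ♗ ♖ ·│1
  ─────────────────
  a b c d e f g h


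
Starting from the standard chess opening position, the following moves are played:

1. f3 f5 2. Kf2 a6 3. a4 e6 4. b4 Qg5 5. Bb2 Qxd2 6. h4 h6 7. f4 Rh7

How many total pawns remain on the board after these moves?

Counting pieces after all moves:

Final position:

  a b c d e f g h
  ─────────────────
8│♜ ♞ ♝ · ♚ ♝ ♞ ·│8
7│· ♟ ♟ ♟ · · ♟ ♜│7
6│♟ · · · ♟ · · ♟│6
5│· · · · · ♟ · ·│5
4│♙ ♙ · · · ♙ · ♙│4
3│· · · · · · · ·│3
2│· ♗ ♙ ♛ ♙ ♔ ♙ ·│2
1│♖ ♘ · ♕ · ♗ ♘ ♖│1
  ─────────────────
  a b c d e f g h


15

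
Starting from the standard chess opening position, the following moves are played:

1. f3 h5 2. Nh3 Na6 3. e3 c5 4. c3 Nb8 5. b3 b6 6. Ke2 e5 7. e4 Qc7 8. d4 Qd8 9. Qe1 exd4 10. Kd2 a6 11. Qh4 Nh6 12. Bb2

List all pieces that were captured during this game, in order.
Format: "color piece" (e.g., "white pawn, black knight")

Tracking captures:
  exd4: captured white pawn

white pawn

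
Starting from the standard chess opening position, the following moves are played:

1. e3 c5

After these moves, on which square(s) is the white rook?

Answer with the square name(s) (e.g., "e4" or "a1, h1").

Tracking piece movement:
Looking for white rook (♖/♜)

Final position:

  a b c d e f g h
  ─────────────────
8│♜ ♞ ♝ ♛ ♚ ♝ ♞ ♜│8
7│♟ ♟ · ♟ ♟ ♟ ♟ ♟│7
6│· · · · · · · ·│6
5│· · ♟ · · · · ·│5
4│· · · · · · · ·│4
3│· · · · ♙ · · ·│3
2│♙ ♙ ♙ ♙ · ♙ ♙ ♙│2
1│♖ ♘ ♗ ♕ ♔ ♗ ♘ ♖│1
  ─────────────────
  a b c d e f g h


a1, h1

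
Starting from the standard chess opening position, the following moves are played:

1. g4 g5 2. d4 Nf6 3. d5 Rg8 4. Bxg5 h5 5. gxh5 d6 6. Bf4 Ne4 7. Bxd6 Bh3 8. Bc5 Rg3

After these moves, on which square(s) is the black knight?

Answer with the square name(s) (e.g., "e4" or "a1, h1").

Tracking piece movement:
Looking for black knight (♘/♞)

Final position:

  a b c d e f g h
  ─────────────────
8│♜ ♞ · ♛ ♚ ♝ · ·│8
7│♟ ♟ ♟ · ♟ ♟ · ·│7
6│· · · · · · · ·│6
5│· · ♗ ♙ · · · ♙│5
4│· · · · ♞ · · ·│4
3│· · · · · · ♜ ♝│3
2│♙ ♙ ♙ · ♙ ♙ · ♙│2
1│♖ ♘ · ♕ ♔ ♗ ♘ ♖│1
  ─────────────────
  a b c d e f g h


b8, e4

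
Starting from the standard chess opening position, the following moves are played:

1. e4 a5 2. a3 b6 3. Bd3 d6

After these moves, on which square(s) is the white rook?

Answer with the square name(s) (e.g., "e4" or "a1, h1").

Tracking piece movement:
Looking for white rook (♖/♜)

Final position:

  a b c d e f g h
  ─────────────────
8│♜ ♞ ♝ ♛ ♚ ♝ ♞ ♜│8
7│· · ♟ · ♟ ♟ ♟ ♟│7
6│· ♟ · ♟ · · · ·│6
5│♟ · · · · · · ·│5
4│· · · · ♙ · · ·│4
3│♙ · · ♗ · · · ·│3
2│· ♙ ♙ ♙ · ♙ ♙ ♙│2
1│♖ ♘ ♗ ♕ ♔ · ♘ ♖│1
  ─────────────────
  a b c d e f g h


a1, h1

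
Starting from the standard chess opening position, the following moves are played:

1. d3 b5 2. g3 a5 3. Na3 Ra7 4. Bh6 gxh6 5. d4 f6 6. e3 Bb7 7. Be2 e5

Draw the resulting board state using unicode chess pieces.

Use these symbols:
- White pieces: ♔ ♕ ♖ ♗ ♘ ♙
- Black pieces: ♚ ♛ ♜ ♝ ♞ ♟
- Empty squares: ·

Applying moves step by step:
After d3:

♜ ♞ ♝ ♛ ♚ ♝ ♞ ♜
♟ ♟ ♟ ♟ ♟ ♟ ♟ ♟
· · · · · · · ·
· · · · · · · ·
· · · · · · · ·
· · · ♙ · · · ·
♙ ♙ ♙ · ♙ ♙ ♙ ♙
♖ ♘ ♗ ♕ ♔ ♗ ♘ ♖


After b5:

♜ ♞ ♝ ♛ ♚ ♝ ♞ ♜
♟ · ♟ ♟ ♟ ♟ ♟ ♟
· · · · · · · ·
· ♟ · · · · · ·
· · · · · · · ·
· · · ♙ · · · ·
♙ ♙ ♙ · ♙ ♙ ♙ ♙
♖ ♘ ♗ ♕ ♔ ♗ ♘ ♖


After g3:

♜ ♞ ♝ ♛ ♚ ♝ ♞ ♜
♟ · ♟ ♟ ♟ ♟ ♟ ♟
· · · · · · · ·
· ♟ · · · · · ·
· · · · · · · ·
· · · ♙ · · ♙ ·
♙ ♙ ♙ · ♙ ♙ · ♙
♖ ♘ ♗ ♕ ♔ ♗ ♘ ♖


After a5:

♜ ♞ ♝ ♛ ♚ ♝ ♞ ♜
· · ♟ ♟ ♟ ♟ ♟ ♟
· · · · · · · ·
♟ ♟ · · · · · ·
· · · · · · · ·
· · · ♙ · · ♙ ·
♙ ♙ ♙ · ♙ ♙ · ♙
♖ ♘ ♗ ♕ ♔ ♗ ♘ ♖


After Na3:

♜ ♞ ♝ ♛ ♚ ♝ ♞ ♜
· · ♟ ♟ ♟ ♟ ♟ ♟
· · · · · · · ·
♟ ♟ · · · · · ·
· · · · · · · ·
♘ · · ♙ · · ♙ ·
♙ ♙ ♙ · ♙ ♙ · ♙
♖ · ♗ ♕ ♔ ♗ ♘ ♖


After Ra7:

· ♞ ♝ ♛ ♚ ♝ ♞ ♜
♜ · ♟ ♟ ♟ ♟ ♟ ♟
· · · · · · · ·
♟ ♟ · · · · · ·
· · · · · · · ·
♘ · · ♙ · · ♙ ·
♙ ♙ ♙ · ♙ ♙ · ♙
♖ · ♗ ♕ ♔ ♗ ♘ ♖


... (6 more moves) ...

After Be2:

· ♞ · ♛ ♚ ♝ ♞ ♜
♜ ♝ ♟ ♟ ♟ · · ♟
· · · · · ♟ · ♟
♟ ♟ · · · · · ·
· · · ♙ · · · ·
♘ · · · ♙ · ♙ ·
♙ ♙ ♙ · ♗ ♙ · ♙
♖ · · ♕ ♔ · ♘ ♖


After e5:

· ♞ · ♛ ♚ ♝ ♞ ♜
♜ ♝ ♟ ♟ · · · ♟
· · · · · ♟ · ♟
♟ ♟ · · ♟ · · ·
· · · ♙ · · · ·
♘ · · · ♙ · ♙ ·
♙ ♙ ♙ · ♗ ♙ · ♙
♖ · · ♕ ♔ · ♘ ♖



  a b c d e f g h
  ─────────────────
8│· ♞ · ♛ ♚ ♝ ♞ ♜│8
7│♜ ♝ ♟ ♟ · · · ♟│7
6│· · · · · ♟ · ♟│6
5│♟ ♟ · · ♟ · · ·│5
4│· · · ♙ · · · ·│4
3│♘ · · · ♙ · ♙ ·│3
2│♙ ♙ ♙ · ♗ ♙ · ♙│2
1│♖ · · ♕ ♔ · ♘ ♖│1
  ─────────────────
  a b c d e f g h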